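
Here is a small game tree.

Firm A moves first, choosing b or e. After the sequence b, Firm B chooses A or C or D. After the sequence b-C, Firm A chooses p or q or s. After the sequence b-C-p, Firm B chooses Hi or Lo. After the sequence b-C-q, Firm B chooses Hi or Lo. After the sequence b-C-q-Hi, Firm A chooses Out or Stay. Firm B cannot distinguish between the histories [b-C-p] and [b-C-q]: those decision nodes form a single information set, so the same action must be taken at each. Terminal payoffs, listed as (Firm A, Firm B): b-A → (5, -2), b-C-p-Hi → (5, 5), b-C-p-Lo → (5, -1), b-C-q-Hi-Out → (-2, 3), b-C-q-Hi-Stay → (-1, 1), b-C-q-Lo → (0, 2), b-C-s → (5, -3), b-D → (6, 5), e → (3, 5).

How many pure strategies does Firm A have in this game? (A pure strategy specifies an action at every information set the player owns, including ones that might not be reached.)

Firm A owns the root with actions {b, e} — two choices.
Firm A owns the node after b-C with actions {p, q, s} — three choices.
Firm A owns the node after b-C-q-Hi with actions {Out, Stay} — two choices.
A pure strategy fixes one action at each information set independently, so the count is the product 2 × 3 × 2 = 12.

12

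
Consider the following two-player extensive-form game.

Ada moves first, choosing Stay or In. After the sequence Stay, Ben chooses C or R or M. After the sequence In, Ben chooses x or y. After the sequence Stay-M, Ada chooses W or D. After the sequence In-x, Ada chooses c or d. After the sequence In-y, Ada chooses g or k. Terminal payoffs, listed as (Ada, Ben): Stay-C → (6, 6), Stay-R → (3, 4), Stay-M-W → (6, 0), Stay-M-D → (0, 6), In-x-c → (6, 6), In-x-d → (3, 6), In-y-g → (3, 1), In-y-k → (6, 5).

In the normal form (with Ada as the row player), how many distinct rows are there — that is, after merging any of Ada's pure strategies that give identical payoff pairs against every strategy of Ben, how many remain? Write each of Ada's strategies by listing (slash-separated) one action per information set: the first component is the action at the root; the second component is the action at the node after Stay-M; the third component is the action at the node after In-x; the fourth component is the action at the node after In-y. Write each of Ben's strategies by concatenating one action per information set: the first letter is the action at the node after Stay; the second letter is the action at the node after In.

6

Ada has 16 pure strategies: Stay/W/c/g, Stay/W/c/k, Stay/W/d/g, Stay/W/d/k, Stay/D/c/g, Stay/D/c/k, Stay/D/d/g, Stay/D/d/k, In/W/c/g, In/W/c/k, In/W/d/g, In/W/d/k, In/D/c/g, In/D/c/k, In/D/d/g, In/D/d/k. Columns: Cx, Cy, Rx, Ry, Mx, My.
{Stay/W/c/g, Stay/W/c/k, Stay/W/d/g, Stay/W/d/k} → row (6,6) (6,6) (3,4) (3,4) (6,0) (6,0)
{Stay/D/c/g, Stay/D/c/k, Stay/D/d/g, Stay/D/d/k} → row (6,6) (6,6) (3,4) (3,4) (0,6) (0,6)
{In/W/c/g, In/D/c/g} → row (6,6) (3,1) (6,6) (3,1) (6,6) (3,1)
{In/W/c/k, In/D/c/k} → row (6,6) (6,5) (6,6) (6,5) (6,6) (6,5)
{In/W/d/g, In/D/d/g} → row (3,6) (3,1) (3,6) (3,1) (3,6) (3,1)
{In/W/d/k, In/D/d/k} → row (3,6) (6,5) (3,6) (6,5) (3,6) (6,5)
That's 6 distinct rows out of 16 strategies.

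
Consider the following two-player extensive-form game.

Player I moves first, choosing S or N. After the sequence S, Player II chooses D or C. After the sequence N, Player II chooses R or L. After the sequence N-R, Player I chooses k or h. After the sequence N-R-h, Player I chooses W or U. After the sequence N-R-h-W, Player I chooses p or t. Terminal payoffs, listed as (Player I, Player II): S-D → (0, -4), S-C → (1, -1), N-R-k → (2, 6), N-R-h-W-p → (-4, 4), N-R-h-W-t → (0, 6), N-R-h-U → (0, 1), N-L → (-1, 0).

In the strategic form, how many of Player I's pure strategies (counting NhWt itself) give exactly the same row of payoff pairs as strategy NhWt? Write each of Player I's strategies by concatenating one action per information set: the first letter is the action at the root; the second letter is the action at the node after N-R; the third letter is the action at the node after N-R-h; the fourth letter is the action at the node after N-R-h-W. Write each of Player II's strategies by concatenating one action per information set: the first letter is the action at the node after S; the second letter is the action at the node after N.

Row for NhWt (columns DR, DL, CR, CL): (0,6) (-1,0) (0,6) (-1,0).
Every one of Player I's information sets is on the play path for some reply by Player II when Player I follows NhWt.
Changing the action at any of them therefore changes at least one column, so only NhWt itself gives this row.

1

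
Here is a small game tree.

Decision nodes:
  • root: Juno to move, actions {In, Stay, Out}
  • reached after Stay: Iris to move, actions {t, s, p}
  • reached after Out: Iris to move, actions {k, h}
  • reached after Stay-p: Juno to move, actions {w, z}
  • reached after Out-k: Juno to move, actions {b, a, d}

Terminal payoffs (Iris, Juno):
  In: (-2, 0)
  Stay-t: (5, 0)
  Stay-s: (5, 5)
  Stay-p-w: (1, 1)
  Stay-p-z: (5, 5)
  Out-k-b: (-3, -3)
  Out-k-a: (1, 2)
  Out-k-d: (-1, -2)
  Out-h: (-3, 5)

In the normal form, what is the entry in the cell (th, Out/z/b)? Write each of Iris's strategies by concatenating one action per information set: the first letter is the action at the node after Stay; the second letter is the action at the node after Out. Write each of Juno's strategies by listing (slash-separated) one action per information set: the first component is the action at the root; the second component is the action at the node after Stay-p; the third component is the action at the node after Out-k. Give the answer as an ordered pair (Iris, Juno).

Trace the play path from the root:
  Juno plays Out
  Iris plays h at [Out]
→ terminal payoff (-3, 5).
(Iris's choice at the node after Stay is never reached on this path, so it doesn't affect the outcome.)

(-3, 5)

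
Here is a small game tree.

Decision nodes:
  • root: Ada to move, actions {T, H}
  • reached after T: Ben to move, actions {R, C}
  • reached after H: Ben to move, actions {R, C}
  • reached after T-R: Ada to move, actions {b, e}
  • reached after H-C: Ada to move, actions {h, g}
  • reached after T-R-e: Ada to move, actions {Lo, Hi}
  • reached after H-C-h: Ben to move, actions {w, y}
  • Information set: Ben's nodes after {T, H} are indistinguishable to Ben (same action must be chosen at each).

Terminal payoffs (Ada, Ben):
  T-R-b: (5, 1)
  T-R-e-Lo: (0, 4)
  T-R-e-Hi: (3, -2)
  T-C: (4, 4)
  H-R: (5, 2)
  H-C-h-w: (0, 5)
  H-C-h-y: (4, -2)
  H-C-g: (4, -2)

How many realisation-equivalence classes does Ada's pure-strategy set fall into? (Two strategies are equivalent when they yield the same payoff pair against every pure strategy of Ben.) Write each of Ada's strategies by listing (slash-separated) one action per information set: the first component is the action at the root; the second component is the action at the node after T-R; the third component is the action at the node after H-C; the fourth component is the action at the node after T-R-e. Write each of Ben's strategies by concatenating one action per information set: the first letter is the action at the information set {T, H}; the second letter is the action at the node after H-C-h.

5

Ada has 16 pure strategies: T/b/h/Lo, T/b/h/Hi, T/b/g/Lo, T/b/g/Hi, T/e/h/Lo, T/e/h/Hi, T/e/g/Lo, T/e/g/Hi, H/b/h/Lo, H/b/h/Hi, H/b/g/Lo, H/b/g/Hi, H/e/h/Lo, H/e/h/Hi, H/e/g/Lo, H/e/g/Hi. Columns: Rw, Ry, Cw, Cy.
{T/b/h/Lo, T/b/h/Hi, T/b/g/Lo, T/b/g/Hi} → row (5,1) (5,1) (4,4) (4,4)
{T/e/h/Lo, T/e/g/Lo} → row (0,4) (0,4) (4,4) (4,4)
{T/e/h/Hi, T/e/g/Hi} → row (3,-2) (3,-2) (4,4) (4,4)
{H/b/h/Lo, H/b/h/Hi, H/e/h/Lo, H/e/h/Hi} → row (5,2) (5,2) (0,5) (4,-2)
{H/b/g/Lo, H/b/g/Hi, H/e/g/Lo, H/e/g/Hi} → row (5,2) (5,2) (4,-2) (4,-2)
That's 5 distinct rows out of 16 strategies.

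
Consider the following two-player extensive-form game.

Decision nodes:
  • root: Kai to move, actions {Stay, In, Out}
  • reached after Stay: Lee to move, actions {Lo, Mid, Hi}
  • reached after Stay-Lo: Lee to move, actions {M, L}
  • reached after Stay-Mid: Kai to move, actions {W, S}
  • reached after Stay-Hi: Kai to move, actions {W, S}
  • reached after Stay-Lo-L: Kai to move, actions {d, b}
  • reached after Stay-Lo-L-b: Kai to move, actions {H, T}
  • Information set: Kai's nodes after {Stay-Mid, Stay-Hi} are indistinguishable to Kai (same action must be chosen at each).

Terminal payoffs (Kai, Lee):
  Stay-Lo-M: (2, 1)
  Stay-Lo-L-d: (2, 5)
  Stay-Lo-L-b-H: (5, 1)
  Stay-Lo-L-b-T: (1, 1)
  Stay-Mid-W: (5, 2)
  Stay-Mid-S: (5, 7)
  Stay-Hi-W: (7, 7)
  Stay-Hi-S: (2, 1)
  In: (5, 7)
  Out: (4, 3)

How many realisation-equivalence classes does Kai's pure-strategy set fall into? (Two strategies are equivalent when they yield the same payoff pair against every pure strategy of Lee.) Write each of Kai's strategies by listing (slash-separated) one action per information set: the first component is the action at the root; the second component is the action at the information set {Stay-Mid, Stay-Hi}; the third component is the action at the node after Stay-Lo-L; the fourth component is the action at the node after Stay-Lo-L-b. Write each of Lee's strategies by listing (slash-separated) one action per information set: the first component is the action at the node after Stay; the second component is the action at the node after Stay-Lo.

Kai has 24 pure strategies: Stay/W/d/H, Stay/W/d/T, Stay/W/b/H, Stay/W/b/T, Stay/S/d/H, Stay/S/d/T, Stay/S/b/H, Stay/S/b/T, In/W/d/H, In/W/d/T, In/W/b/H, In/W/b/T, In/S/d/H, In/S/d/T, In/S/b/H, In/S/b/T, Out/W/d/H, Out/W/d/T, Out/W/b/H, Out/W/b/T, Out/S/d/H, Out/S/d/T, Out/S/b/H, Out/S/b/T. Columns: Lo/M, Lo/L, Mid/M, Mid/L, Hi/M, Hi/L.
{Stay/W/d/H, Stay/W/d/T} → row (2,1) (2,5) (5,2) (5,2) (7,7) (7,7)
{Stay/W/b/H} → row (2,1) (5,1) (5,2) (5,2) (7,7) (7,7)
{Stay/W/b/T} → row (2,1) (1,1) (5,2) (5,2) (7,7) (7,7)
{Stay/S/d/H, Stay/S/d/T} → row (2,1) (2,5) (5,7) (5,7) (2,1) (2,1)
{Stay/S/b/H} → row (2,1) (5,1) (5,7) (5,7) (2,1) (2,1)
{Stay/S/b/T} → row (2,1) (1,1) (5,7) (5,7) (2,1) (2,1)
{In/W/d/H, In/W/d/T, In/W/b/H, In/W/b/T, In/S/d/H, In/S/d/T, In/S/b/H, In/S/b/T} → row (5,7) (5,7) (5,7) (5,7) (5,7) (5,7)
{Out/W/d/H, Out/W/d/T, Out/W/b/H, Out/W/b/T, Out/S/d/H, Out/S/d/T, Out/S/b/H, Out/S/b/T} → row (4,3) (4,3) (4,3) (4,3) (4,3) (4,3)
That's 8 distinct rows out of 24 strategies.

8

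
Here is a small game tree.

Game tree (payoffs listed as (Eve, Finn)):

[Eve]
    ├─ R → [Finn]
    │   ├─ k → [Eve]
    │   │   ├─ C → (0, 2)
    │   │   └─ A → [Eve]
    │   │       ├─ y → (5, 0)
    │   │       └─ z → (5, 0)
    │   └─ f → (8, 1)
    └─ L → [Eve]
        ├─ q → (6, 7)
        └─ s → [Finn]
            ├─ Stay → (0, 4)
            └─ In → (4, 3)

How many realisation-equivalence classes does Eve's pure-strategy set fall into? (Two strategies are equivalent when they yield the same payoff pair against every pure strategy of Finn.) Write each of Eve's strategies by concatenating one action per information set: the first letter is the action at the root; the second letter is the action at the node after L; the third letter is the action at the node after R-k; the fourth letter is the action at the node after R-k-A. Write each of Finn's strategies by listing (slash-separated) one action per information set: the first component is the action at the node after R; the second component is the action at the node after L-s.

Eve has 16 pure strategies: RqCy, RqCz, RqAy, RqAz, RsCy, RsCz, RsAy, RsAz, LqCy, LqCz, LqAy, LqAz, LsCy, LsCz, LsAy, LsAz. Columns: k/Stay, k/In, f/Stay, f/In.
{RqCy, RqCz, RsCy, RsCz} → row (0,2) (0,2) (8,1) (8,1)
{RqAy, RqAz, RsAy, RsAz} → row (5,0) (5,0) (8,1) (8,1)
{LqCy, LqCz, LqAy, LqAz} → row (6,7) (6,7) (6,7) (6,7)
{LsCy, LsCz, LsAy, LsAz} → row (0,4) (4,3) (0,4) (4,3)
That's 4 distinct rows out of 16 strategies.

4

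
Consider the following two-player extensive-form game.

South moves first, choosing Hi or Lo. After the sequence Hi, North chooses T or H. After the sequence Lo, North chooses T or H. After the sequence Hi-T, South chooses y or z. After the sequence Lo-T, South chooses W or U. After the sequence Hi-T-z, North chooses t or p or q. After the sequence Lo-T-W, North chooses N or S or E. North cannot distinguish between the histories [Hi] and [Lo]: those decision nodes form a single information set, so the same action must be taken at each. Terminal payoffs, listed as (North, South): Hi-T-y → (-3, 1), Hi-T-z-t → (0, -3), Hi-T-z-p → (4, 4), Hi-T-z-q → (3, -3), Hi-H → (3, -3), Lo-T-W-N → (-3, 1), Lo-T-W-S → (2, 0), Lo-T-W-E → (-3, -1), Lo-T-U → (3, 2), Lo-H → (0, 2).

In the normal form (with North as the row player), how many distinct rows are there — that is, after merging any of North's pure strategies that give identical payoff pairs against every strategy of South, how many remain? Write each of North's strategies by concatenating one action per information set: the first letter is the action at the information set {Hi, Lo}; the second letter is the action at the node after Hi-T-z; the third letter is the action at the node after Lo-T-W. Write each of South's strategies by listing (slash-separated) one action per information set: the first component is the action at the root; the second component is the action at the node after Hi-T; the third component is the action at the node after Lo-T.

10

North has 18 pure strategies: TtN, TtS, TtE, TpN, TpS, TpE, TqN, TqS, TqE, HtN, HtS, HtE, HpN, HpS, HpE, HqN, HqS, HqE. Columns: Hi/y/W, Hi/y/U, Hi/z/W, Hi/z/U, Lo/y/W, Lo/y/U, Lo/z/W, Lo/z/U.
{TtN} → row (-3,1) (-3,1) (0,-3) (0,-3) (-3,1) (3,2) (-3,1) (3,2)
{TtS} → row (-3,1) (-3,1) (0,-3) (0,-3) (2,0) (3,2) (2,0) (3,2)
{TtE} → row (-3,1) (-3,1) (0,-3) (0,-3) (-3,-1) (3,2) (-3,-1) (3,2)
{TpN} → row (-3,1) (-3,1) (4,4) (4,4) (-3,1) (3,2) (-3,1) (3,2)
{TpS} → row (-3,1) (-3,1) (4,4) (4,4) (2,0) (3,2) (2,0) (3,2)
{TpE} → row (-3,1) (-3,1) (4,4) (4,4) (-3,-1) (3,2) (-3,-1) (3,2)
{TqN} → row (-3,1) (-3,1) (3,-3) (3,-3) (-3,1) (3,2) (-3,1) (3,2)
{TqS} → row (-3,1) (-3,1) (3,-3) (3,-3) (2,0) (3,2) (2,0) (3,2)
{TqE} → row (-3,1) (-3,1) (3,-3) (3,-3) (-3,-1) (3,2) (-3,-1) (3,2)
{HtN, HtS, HtE, HpN, HpS, HpE, HqN, HqS, HqE} → row (3,-3) (3,-3) (3,-3) (3,-3) (0,2) (0,2) (0,2) (0,2)
That's 10 distinct rows out of 18 strategies.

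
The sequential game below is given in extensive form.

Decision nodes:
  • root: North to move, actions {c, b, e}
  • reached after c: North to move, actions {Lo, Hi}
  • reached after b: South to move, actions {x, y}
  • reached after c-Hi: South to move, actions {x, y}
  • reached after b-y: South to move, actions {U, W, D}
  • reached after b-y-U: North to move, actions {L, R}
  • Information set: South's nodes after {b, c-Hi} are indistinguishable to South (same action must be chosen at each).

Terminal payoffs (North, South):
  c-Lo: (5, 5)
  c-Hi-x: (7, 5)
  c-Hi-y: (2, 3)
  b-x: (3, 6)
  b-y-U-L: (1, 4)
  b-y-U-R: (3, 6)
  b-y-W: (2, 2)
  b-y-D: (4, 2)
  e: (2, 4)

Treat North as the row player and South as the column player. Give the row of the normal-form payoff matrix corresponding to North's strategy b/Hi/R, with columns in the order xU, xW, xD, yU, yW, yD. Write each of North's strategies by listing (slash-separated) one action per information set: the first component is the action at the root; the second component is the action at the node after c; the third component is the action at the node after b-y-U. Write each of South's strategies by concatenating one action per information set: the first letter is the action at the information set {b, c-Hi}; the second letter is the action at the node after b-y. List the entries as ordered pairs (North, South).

(3,6) (3,6) (3,6) (3,6) (2,2) (4,2)

vs xU: North plays b → South plays x at [b] → (3, 6)
vs xW: North plays b → South plays x at [b] → (3, 6)
vs xD: North plays b → South plays x at [b] → (3, 6)
vs yU: North plays b → South plays y at [b] → South plays U at [b-y] → North plays R at [b-y-U] → (3, 6)
vs yW: North plays b → South plays y at [b] → South plays W at [b-y] → (2, 2)
vs yD: North plays b → South plays y at [b] → South plays D at [b-y] → (4, 2)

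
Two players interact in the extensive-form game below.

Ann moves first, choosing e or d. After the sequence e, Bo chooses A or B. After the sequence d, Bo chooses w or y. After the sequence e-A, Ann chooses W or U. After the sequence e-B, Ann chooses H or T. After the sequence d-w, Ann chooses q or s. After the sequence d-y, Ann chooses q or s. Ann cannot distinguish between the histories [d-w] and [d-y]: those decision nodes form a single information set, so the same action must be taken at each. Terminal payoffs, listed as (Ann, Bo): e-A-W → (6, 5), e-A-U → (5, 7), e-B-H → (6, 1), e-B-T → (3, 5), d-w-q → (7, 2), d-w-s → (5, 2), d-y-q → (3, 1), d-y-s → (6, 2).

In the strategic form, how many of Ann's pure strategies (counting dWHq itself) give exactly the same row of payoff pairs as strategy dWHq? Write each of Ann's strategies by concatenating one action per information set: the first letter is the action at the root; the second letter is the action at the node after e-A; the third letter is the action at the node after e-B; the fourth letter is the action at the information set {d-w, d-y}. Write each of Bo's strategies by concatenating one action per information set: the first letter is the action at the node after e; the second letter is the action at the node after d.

4

Row for dWHq (columns Aw, Ay, Bw, By): (7,2) (3,1) (7,2) (3,1).
Under dWHq, Ann's choice at the node after e-A and at the node after e-B can never be reached regardless of what Bo does, so varying those choices leaves every outcome unchanged.
Holding the reachable choices fixed and varying the unreachable ones freely already gives 2 × 2 = 4 equivalent strategies.
No other strategy reproduces this row, so those 4 are the full class: dWHq, dWTq, dUHq, dUTq.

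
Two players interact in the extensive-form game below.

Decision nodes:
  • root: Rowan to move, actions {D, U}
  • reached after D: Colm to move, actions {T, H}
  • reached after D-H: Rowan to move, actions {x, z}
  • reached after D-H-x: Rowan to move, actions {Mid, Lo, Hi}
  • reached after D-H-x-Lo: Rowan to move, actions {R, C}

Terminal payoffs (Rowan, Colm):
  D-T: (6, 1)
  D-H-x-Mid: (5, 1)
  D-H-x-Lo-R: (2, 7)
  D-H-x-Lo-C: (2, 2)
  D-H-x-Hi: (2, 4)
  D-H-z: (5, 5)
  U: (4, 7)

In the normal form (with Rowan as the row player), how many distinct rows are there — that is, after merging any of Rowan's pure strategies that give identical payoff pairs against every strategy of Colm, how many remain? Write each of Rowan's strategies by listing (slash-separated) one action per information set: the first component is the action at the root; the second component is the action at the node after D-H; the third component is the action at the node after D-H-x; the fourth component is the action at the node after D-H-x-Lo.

6

Rowan has 24 pure strategies: D/x/Mid/R, D/x/Mid/C, D/x/Lo/R, D/x/Lo/C, D/x/Hi/R, D/x/Hi/C, D/z/Mid/R, D/z/Mid/C, D/z/Lo/R, D/z/Lo/C, D/z/Hi/R, D/z/Hi/C, U/x/Mid/R, U/x/Mid/C, U/x/Lo/R, U/x/Lo/C, U/x/Hi/R, U/x/Hi/C, U/z/Mid/R, U/z/Mid/C, U/z/Lo/R, U/z/Lo/C, U/z/Hi/R, U/z/Hi/C. Columns: T, H.
{D/x/Mid/R, D/x/Mid/C} → row (6,1) (5,1)
{D/x/Lo/R} → row (6,1) (2,7)
{D/x/Lo/C} → row (6,1) (2,2)
{D/x/Hi/R, D/x/Hi/C} → row (6,1) (2,4)
{D/z/Mid/R, D/z/Mid/C, D/z/Lo/R, D/z/Lo/C, D/z/Hi/R, D/z/Hi/C} → row (6,1) (5,5)
{U/x/Mid/R, U/x/Mid/C, U/x/Lo/R, U/x/Lo/C, U/x/Hi/R, U/x/Hi/C, U/z/Mid/R, U/z/Mid/C, U/z/Lo/R, U/z/Lo/C, U/z/Hi/R, U/z/Hi/C} → row (4,7) (4,7)
That's 6 distinct rows out of 24 strategies.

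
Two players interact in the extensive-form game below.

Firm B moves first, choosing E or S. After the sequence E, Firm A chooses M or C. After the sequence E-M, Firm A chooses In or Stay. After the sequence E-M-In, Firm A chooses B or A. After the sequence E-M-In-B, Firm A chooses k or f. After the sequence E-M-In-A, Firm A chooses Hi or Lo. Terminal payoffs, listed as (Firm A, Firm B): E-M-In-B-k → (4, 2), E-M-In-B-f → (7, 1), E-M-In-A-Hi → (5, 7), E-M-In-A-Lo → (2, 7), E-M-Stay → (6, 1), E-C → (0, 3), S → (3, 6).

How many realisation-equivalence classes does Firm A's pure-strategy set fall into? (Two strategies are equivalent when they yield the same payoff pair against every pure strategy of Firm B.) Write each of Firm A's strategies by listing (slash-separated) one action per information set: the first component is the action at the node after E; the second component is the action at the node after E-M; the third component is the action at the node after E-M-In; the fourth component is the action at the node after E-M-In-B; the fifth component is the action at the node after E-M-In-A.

Firm A has 32 pure strategies: M/In/B/k/Hi, M/In/B/k/Lo, M/In/B/f/Hi, M/In/B/f/Lo, M/In/A/k/Hi, M/In/A/k/Lo, M/In/A/f/Hi, M/In/A/f/Lo, M/Stay/B/k/Hi, M/Stay/B/k/Lo, M/Stay/B/f/Hi, M/Stay/B/f/Lo, M/Stay/A/k/Hi, M/Stay/A/k/Lo, M/Stay/A/f/Hi, M/Stay/A/f/Lo, C/In/B/k/Hi, C/In/B/k/Lo, C/In/B/f/Hi, C/In/B/f/Lo, C/In/A/k/Hi, C/In/A/k/Lo, C/In/A/f/Hi, C/In/A/f/Lo, C/Stay/B/k/Hi, C/Stay/B/k/Lo, C/Stay/B/f/Hi, C/Stay/B/f/Lo, C/Stay/A/k/Hi, C/Stay/A/k/Lo, C/Stay/A/f/Hi, C/Stay/A/f/Lo. Columns: E, S.
{M/In/B/k/Hi, M/In/B/k/Lo} → row (4,2) (3,6)
{M/In/B/f/Hi, M/In/B/f/Lo} → row (7,1) (3,6)
{M/In/A/k/Hi, M/In/A/f/Hi} → row (5,7) (3,6)
{M/In/A/k/Lo, M/In/A/f/Lo} → row (2,7) (3,6)
{M/Stay/B/k/Hi, M/Stay/B/k/Lo, M/Stay/B/f/Hi, M/Stay/B/f/Lo, M/Stay/A/k/Hi, M/Stay/A/k/Lo, M/Stay/A/f/Hi, M/Stay/A/f/Lo} → row (6,1) (3,6)
{C/In/B/k/Hi, C/In/B/k/Lo, C/In/B/f/Hi, C/In/B/f/Lo, C/In/A/k/Hi, C/In/A/k/Lo, C/In/A/f/Hi, C/In/A/f/Lo, C/Stay/B/k/Hi, C/Stay/B/k/Lo, C/Stay/B/f/Hi, C/Stay/B/f/Lo, C/Stay/A/k/Hi, C/Stay/A/k/Lo, C/Stay/A/f/Hi, C/Stay/A/f/Lo} → row (0,3) (3,6)
That's 6 distinct rows out of 32 strategies.

6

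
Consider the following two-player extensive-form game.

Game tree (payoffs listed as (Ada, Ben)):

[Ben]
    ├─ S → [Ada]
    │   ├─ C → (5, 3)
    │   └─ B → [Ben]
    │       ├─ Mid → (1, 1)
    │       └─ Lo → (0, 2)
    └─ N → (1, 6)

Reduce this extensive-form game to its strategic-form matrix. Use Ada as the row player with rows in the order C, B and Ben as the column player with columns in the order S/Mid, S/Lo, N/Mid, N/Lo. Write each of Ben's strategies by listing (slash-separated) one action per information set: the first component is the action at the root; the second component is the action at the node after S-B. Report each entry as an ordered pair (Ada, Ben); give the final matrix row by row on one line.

Row C: S/Mid→(5,3), S/Lo→(5,3), N/Mid→(1,6), N/Lo→(1,6)
Row B: S/Mid→(1,1), S/Lo→(0,2), N/Mid→(1,6), N/Lo→(1,6)

C: (5,3) (5,3) (1,6) (1,6) | B: (1,1) (0,2) (1,6) (1,6)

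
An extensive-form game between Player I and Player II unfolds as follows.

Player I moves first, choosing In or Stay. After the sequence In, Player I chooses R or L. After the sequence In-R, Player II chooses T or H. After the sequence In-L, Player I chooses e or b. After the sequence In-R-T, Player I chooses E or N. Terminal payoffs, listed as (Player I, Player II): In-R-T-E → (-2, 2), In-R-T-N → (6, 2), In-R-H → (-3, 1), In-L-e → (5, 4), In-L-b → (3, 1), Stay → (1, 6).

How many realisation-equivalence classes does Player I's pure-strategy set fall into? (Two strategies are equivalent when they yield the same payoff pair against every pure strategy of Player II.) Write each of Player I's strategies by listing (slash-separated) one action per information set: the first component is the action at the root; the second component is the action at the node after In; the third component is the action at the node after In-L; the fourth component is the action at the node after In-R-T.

5

Player I has 16 pure strategies: In/R/e/E, In/R/e/N, In/R/b/E, In/R/b/N, In/L/e/E, In/L/e/N, In/L/b/E, In/L/b/N, Stay/R/e/E, Stay/R/e/N, Stay/R/b/E, Stay/R/b/N, Stay/L/e/E, Stay/L/e/N, Stay/L/b/E, Stay/L/b/N. Columns: T, H.
{In/R/e/E, In/R/b/E} → row (-2,2) (-3,1)
{In/R/e/N, In/R/b/N} → row (6,2) (-3,1)
{In/L/e/E, In/L/e/N} → row (5,4) (5,4)
{In/L/b/E, In/L/b/N} → row (3,1) (3,1)
{Stay/R/e/E, Stay/R/e/N, Stay/R/b/E, Stay/R/b/N, Stay/L/e/E, Stay/L/e/N, Stay/L/b/E, Stay/L/b/N} → row (1,6) (1,6)
That's 5 distinct rows out of 16 strategies.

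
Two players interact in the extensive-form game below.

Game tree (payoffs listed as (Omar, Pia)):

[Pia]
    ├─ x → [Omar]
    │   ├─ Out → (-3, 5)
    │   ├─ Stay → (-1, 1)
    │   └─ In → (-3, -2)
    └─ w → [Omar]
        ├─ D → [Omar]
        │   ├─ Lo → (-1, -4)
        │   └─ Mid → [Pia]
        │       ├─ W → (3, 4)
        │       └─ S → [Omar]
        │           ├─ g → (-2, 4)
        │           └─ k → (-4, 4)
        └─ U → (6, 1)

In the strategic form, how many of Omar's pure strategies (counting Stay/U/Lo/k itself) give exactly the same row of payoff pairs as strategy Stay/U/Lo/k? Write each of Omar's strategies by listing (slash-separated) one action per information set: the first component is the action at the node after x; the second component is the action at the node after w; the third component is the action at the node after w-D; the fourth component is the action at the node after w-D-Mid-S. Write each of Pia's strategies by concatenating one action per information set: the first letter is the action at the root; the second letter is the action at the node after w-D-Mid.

Row for Stay/U/Lo/k (columns xW, xS, wW, wS): (-1,1) (-1,1) (6,1) (6,1).
Under Stay/U/Lo/k, Omar's choice at the node after w-D and at the node after w-D-Mid-S can never be reached regardless of what Pia does, so varying those choices leaves every outcome unchanged.
Holding the reachable choices fixed and varying the unreachable ones freely already gives 2 × 2 = 4 equivalent strategies.
No other strategy reproduces this row, so those 4 are the full class: Stay/U/Lo/g, Stay/U/Lo/k, Stay/U/Mid/g, Stay/U/Mid/k.

4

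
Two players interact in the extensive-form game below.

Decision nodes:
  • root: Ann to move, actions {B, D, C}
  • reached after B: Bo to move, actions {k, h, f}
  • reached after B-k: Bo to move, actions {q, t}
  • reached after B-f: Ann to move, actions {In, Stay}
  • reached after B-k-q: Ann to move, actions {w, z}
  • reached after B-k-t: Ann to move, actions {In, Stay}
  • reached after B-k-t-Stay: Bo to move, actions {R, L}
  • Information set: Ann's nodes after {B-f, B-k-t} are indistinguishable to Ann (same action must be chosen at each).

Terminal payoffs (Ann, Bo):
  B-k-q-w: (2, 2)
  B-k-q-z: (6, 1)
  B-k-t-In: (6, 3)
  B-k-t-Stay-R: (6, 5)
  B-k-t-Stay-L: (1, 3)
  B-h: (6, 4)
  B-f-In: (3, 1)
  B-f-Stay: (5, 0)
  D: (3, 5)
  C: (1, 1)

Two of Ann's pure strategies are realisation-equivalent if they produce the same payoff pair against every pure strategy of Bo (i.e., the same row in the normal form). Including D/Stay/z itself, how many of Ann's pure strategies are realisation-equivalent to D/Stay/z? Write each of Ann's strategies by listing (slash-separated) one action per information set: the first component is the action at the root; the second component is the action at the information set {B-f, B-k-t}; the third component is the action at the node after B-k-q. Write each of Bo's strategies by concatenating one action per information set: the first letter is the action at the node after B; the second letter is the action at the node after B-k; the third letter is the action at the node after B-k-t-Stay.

4

Row for D/Stay/z (columns kqR, kqL, ktR, ktL, hqR, hqL, htR, htL, fqR, fqL, ftR, ftL): (3,5) (3,5) (3,5) (3,5) (3,5) (3,5) (3,5) (3,5) (3,5) (3,5) (3,5) (3,5).
Under D/Stay/z, Ann's choice at the information set {B-f, B-k-t} and at the node after B-k-q can never be reached regardless of what Bo does, so varying those choices leaves every outcome unchanged.
Holding the reachable choices fixed and varying the unreachable ones freely already gives 2 × 2 = 4 equivalent strategies.
No other strategy reproduces this row, so those 4 are the full class: D/In/w, D/In/z, D/Stay/w, D/Stay/z.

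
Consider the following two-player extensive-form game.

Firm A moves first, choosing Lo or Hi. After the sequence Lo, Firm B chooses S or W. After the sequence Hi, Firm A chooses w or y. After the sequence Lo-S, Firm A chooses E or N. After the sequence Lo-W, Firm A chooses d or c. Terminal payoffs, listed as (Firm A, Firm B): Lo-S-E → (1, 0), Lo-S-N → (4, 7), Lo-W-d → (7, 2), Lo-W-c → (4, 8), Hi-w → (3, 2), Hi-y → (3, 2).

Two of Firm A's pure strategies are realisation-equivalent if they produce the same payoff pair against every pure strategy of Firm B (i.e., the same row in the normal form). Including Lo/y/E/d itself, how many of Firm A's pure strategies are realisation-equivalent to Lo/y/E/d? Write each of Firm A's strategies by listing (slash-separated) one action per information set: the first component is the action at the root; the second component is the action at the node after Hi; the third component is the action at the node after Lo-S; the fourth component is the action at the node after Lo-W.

2

Row for Lo/y/E/d (columns S, W): (1,0) (7,2).
Under Lo/y/E/d, Firm A's choice at the node after Hi can never be reached regardless of what Firm B does, so varying those choices leaves every outcome unchanged.
Holding the reachable choices fixed and varying the unreachable one freely already gives 2 equivalent strategies.
No other strategy reproduces this row, so those 2 are the full class: Lo/w/E/d, Lo/y/E/d.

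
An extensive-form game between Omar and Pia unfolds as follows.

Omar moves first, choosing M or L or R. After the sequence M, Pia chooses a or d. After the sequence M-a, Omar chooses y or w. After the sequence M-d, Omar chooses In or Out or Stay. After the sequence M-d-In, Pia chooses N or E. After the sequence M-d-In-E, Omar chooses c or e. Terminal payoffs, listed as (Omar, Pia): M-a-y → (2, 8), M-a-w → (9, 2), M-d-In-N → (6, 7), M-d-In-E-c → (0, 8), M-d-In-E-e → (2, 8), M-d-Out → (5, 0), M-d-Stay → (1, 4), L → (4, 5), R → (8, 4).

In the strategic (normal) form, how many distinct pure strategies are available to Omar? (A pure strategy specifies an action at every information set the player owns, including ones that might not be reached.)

36

Omar owns the root with actions {M, L, R} — three choices.
Omar owns the node after M-a with actions {y, w} — two choices.
Omar owns the node after M-d with actions {In, Out, Stay} — three choices.
Omar owns the node after M-d-In-E with actions {c, e} — two choices.
A pure strategy fixes one action at each information set independently, so the count is the product 3 × 2 × 3 × 2 = 36.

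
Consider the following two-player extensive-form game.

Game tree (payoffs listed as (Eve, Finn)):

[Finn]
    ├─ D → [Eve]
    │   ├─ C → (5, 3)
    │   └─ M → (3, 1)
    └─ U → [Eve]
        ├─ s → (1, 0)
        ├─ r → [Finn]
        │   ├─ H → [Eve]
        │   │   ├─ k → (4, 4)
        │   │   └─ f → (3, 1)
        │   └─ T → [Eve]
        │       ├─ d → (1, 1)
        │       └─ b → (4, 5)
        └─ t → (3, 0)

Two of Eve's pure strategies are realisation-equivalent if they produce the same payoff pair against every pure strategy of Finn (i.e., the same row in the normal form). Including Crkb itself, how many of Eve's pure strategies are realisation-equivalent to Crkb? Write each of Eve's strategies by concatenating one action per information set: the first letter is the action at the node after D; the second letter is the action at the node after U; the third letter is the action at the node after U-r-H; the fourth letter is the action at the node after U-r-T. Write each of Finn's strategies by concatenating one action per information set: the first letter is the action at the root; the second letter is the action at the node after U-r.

Row for Crkb (columns DH, DT, UH, UT): (5,3) (5,3) (4,4) (4,5).
Every one of Eve's information sets is on the play path for some reply by Finn when Eve follows Crkb.
Changing the action at any of them therefore changes at least one column, so only Crkb itself gives this row.

1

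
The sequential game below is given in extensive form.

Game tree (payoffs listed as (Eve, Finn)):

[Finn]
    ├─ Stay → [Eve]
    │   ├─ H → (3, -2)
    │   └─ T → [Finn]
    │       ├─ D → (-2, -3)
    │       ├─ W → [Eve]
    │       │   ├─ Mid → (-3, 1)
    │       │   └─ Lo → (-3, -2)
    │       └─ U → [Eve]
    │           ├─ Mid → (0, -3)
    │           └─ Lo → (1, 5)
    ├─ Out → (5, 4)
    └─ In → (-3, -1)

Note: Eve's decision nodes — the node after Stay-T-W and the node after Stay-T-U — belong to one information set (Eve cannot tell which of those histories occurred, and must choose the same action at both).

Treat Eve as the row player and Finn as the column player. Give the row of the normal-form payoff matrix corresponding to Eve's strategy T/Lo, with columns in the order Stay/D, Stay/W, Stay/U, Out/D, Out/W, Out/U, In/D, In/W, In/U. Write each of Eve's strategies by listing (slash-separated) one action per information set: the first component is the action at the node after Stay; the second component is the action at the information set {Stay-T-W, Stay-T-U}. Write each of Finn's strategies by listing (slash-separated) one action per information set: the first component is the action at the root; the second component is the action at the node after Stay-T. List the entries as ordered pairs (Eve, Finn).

vs Stay/D: Finn plays Stay → Eve plays T at [Stay] → Finn plays D at [Stay-T] → (-2, -3)
vs Stay/W: Finn plays Stay → Eve plays T at [Stay] → Finn plays W at [Stay-T] → Eve plays Lo at [Stay-T-W] → (-3, -2)
vs Stay/U: Finn plays Stay → Eve plays T at [Stay] → Finn plays U at [Stay-T] → Eve plays Lo at [Stay-T-U] → (1, 5)
vs Out/D: Finn plays Out → (5, 4)
vs Out/W: Finn plays Out → (5, 4)
vs Out/U: Finn plays Out → (5, 4)
vs In/D: Finn plays In → (-3, -1)
vs In/W: Finn plays In → (-3, -1)
vs In/U: Finn plays In → (-3, -1)

(-2,-3) (-3,-2) (1,5) (5,4) (5,4) (5,4) (-3,-1) (-3,-1) (-3,-1)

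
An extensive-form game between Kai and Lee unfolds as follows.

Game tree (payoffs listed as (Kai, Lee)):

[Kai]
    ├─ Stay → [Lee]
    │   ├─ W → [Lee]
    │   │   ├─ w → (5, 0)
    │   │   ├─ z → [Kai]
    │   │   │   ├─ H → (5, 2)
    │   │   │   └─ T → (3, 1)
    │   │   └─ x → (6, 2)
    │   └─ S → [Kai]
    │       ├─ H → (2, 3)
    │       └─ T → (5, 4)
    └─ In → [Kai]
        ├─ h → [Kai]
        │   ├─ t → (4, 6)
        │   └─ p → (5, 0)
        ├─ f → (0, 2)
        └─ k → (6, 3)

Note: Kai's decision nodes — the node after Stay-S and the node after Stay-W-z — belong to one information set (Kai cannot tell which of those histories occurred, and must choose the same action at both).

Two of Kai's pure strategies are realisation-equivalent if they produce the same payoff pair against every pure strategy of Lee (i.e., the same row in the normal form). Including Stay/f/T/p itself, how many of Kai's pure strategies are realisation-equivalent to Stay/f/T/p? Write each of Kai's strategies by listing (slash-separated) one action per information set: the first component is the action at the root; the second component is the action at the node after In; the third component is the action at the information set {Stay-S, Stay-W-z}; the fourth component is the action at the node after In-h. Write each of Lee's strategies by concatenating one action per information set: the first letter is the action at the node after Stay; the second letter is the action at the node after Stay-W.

Row for Stay/f/T/p (columns Ww, Wz, Wx, Sw, Sz, Sx): (5,0) (3,1) (6,2) (5,4) (5,4) (5,4).
Under Stay/f/T/p, Kai's choice at the node after In and at the node after In-h can never be reached regardless of what Lee does, so varying those choices leaves every outcome unchanged.
Holding the reachable choices fixed and varying the unreachable ones freely already gives 3 × 2 = 6 equivalent strategies.
No other strategy reproduces this row, so those 6 are the full class: Stay/h/T/t, Stay/h/T/p, Stay/f/T/t, Stay/f/T/p, Stay/k/T/t, Stay/k/T/p.

6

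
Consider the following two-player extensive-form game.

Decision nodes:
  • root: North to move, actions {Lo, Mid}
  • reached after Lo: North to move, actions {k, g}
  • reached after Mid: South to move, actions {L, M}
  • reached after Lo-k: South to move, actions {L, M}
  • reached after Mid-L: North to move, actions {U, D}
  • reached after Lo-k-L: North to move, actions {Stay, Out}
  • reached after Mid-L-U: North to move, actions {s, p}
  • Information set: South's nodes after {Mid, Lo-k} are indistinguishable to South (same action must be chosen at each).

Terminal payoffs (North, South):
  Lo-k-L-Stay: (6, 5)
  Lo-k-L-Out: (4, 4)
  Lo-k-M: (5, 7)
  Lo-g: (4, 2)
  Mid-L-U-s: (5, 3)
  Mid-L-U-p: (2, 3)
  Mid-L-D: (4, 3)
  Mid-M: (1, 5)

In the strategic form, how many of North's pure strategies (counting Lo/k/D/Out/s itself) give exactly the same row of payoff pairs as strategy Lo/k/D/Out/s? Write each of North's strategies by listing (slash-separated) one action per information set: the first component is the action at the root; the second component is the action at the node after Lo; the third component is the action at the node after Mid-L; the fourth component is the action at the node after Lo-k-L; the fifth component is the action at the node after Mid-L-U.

4

Row for Lo/k/D/Out/s (columns L, M): (4,4) (5,7).
Under Lo/k/D/Out/s, North's choice at the node after Mid-L and at the node after Mid-L-U can never be reached regardless of what South does, so varying those choices leaves every outcome unchanged.
Holding the reachable choices fixed and varying the unreachable ones freely already gives 2 × 2 = 4 equivalent strategies.
No other strategy reproduces this row, so those 4 are the full class: Lo/k/U/Out/s, Lo/k/U/Out/p, Lo/k/D/Out/s, Lo/k/D/Out/p.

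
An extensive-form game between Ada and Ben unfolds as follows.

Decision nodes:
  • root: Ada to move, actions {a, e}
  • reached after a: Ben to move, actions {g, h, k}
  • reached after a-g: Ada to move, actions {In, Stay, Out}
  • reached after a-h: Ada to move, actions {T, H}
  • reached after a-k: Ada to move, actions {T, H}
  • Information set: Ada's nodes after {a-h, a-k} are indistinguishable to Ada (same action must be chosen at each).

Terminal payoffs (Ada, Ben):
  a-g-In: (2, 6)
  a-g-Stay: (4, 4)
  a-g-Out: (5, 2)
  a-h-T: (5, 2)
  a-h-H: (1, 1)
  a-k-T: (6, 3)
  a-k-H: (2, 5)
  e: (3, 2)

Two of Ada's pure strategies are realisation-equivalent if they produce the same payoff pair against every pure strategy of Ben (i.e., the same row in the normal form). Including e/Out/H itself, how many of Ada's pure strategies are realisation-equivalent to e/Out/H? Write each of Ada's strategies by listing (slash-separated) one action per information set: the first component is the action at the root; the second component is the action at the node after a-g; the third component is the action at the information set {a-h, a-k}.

6

Row for e/Out/H (columns g, h, k): (3,2) (3,2) (3,2).
Under e/Out/H, Ada's choice at the node after a-g and at the information set {a-h, a-k} can never be reached regardless of what Ben does, so varying those choices leaves every outcome unchanged.
Holding the reachable choices fixed and varying the unreachable ones freely already gives 3 × 2 = 6 equivalent strategies.
No other strategy reproduces this row, so those 6 are the full class: e/In/T, e/In/H, e/Stay/T, e/Stay/H, e/Out/T, e/Out/H.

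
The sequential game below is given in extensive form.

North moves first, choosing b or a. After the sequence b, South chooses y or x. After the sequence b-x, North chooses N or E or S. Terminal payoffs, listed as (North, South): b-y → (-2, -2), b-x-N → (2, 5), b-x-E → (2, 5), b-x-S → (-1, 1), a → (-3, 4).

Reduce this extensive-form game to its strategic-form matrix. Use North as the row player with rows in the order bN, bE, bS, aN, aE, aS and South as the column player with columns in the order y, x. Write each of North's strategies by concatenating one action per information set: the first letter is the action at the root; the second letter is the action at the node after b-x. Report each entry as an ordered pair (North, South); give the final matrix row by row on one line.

            y        x
  bN  (-2,-2)    (2,5)
  bE  (-2,-2)    (2,5)
  bS  (-2,-2)   (-1,1)
  aN   (-3,4)   (-3,4)
  aE   (-3,4)   (-3,4)
  aS   (-3,4)   (-3,4)

bN: (-2,-2) (2,5) | bE: (-2,-2) (2,5) | bS: (-2,-2) (-1,1) | aN: (-3,4) (-3,4) | aE: (-3,4) (-3,4) | aS: (-3,4) (-3,4)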